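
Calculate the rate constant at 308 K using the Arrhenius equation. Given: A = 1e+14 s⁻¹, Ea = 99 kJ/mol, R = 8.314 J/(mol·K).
1.62e-03 s⁻¹

k = A·exp(-Ea/(R·T)) = 1e+14·exp(-99000/(8.314·308)) = 1e+14·exp(-38.6611) = 1e+14·1.6206e-17 = 1.62e-03 s⁻¹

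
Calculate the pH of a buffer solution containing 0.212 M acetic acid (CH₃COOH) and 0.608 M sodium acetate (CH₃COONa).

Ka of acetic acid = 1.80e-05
pH = 5.20

pKa = -log(1.80e-05) = 4.74. pH = pKa + log([A⁻]/[HA]) = 4.74 + log(0.608/0.212)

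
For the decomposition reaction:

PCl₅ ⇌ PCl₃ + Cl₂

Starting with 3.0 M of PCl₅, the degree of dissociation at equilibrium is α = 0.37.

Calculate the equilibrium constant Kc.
K_c = 0.6519

x = α·[A]₀ = 0.37 × 3.0 = 1.11 M dissociated.
At eq: [PCl₅] = 3.0 − 1.11 = 1.89 M; [PCl₃] = [Cl₂] = x = 1.11 M.
Kc = [PCl₃][Cl₂]/[PCl₅] = (1.11)²/1.89 = 0.6519.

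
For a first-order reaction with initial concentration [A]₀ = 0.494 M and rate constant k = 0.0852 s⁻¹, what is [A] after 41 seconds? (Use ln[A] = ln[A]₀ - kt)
0.0150 M

ln[A] = ln[A]₀ - k·t = ln(0.494) - (0.0852)·(41) = -0.7052 - 3.4932 = -4.1984
[A] = e^(-4.1984) = 0.0150 M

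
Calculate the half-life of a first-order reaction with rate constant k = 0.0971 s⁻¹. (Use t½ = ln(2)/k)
7.14 s

t½ = ln(2)/k = 0.6931/0.0971 = 7.14 s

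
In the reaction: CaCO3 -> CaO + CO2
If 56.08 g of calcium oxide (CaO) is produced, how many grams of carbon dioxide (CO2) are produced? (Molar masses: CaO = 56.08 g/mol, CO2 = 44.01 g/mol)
Moles of CaO = 56.08 g ÷ 56.08 g/mol = 1 mol
Mole ratio: 1 mol CO2 / 1 mol CaO
Moles of CO2 = 1 × (1/1) = 1 mol
Mass of CO2 = 1 mol × 44.01 g/mol = 44.01 g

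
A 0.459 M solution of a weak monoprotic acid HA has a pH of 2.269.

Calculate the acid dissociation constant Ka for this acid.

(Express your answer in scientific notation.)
K_a = 6.39e-05

[H⁺] = 10^(−pH) = 10^(−2.269) = 5.383e-03 M. For HA ⇌ H⁺ + A⁻, Ka = x²/(C − x) = (5.383e-03)²/(0.459 − 5.383e-03) = 6.39e-05.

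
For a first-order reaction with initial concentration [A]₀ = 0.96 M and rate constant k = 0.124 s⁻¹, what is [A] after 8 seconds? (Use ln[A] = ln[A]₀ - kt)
0.3560 M

ln[A] = ln[A]₀ - k·t = ln(0.96) - (0.124)·(8) = -0.0408 - 0.9920 = -1.0328
[A] = e^(-1.0328) = 0.3560 M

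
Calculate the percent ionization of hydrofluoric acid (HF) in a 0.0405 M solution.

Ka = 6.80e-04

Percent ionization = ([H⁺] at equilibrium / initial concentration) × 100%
Percent ionization = 12.1%

Let x = [H⁺]. Ka = x²/(C - x) ⇒ x² + (6.80e-04)x - (6.80e-04)(0.0405) = 0. x = 4.9189e-03. Percent = (4.9189e-03/0.0405) × 100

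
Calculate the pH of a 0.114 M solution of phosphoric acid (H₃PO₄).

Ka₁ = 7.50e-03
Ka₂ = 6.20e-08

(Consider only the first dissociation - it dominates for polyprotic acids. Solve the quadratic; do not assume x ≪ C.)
pH = 1.59

x² + Ka₁·x − Ka₁·C = 0 with Ka₁ = 7.50e-03, C = 0.114.
x = (−Ka₁ + √(Ka₁² + 4·Ka₁·C))/2 = 2.5730e-02 M, so pH = 1.59.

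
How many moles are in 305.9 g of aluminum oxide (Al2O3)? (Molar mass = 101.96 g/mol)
Moles = 305.9 g ÷ 101.96 g/mol = 3 mol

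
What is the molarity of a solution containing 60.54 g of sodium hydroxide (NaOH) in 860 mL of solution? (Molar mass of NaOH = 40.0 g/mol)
Moles of NaOH = 60.54 g ÷ 40.0 g/mol = 1.5135 mol
Volume = 860 mL = 0.86 L
Molarity = 1.5135 mol ÷ 0.86 L = 1.76 M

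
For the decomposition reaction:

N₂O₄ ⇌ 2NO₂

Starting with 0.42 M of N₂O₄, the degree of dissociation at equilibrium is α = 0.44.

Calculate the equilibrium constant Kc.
K_c = 0.5808

x = α·[A]₀ = 0.44 × 0.42 = 0.1848 M dissociated.
At eq: [N₂O₄] = 0.42 − 0.1848 = 0.2352 M; [NO₂] = 2x = 0.3696 M.
Kc = [NO₂]²/[N₂O₄] = (0.3696)²/0.2352 = 0.5808.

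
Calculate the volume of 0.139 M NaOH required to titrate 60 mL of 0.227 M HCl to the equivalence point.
V_{base} = 98.0 mL

At equivalence: moles acid = moles base.
moles HCl = 0.227 M × 0.06 L = 0.01362 mol
V_NaOH = 0.01362 mol ÷ 0.139 M = 0.09799 L = 98.0 mL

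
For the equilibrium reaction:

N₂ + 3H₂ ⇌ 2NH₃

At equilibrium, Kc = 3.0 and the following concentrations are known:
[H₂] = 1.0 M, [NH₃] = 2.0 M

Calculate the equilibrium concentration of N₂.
[N₂] = 1.3333 M

Kc = ([NH₃]^2) / ([N₂] × [H₂]^3) = 3.0
[N₂]^1 = (product terms)/(Kc · other reactant terms) = 4 / (3.0 · 1) = 1.3333
[N₂] = 1.3333 M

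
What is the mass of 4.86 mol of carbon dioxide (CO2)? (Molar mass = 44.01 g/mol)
Mass = 4.86 mol × 44.01 g/mol = 213.9 g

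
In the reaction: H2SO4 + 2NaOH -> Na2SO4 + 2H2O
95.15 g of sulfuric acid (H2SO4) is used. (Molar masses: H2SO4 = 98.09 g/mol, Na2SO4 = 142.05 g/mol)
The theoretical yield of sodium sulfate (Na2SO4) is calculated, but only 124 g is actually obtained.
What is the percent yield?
Moles of H2SO4 = 95.15 g ÷ 98.09 g/mol = 0.970028 mol
Mole ratio: 1 mol Na2SO4 / 1 mol H2SO4
Moles of Na2SO4 = 0.970028 × (1/1) = 0.970028 mol
Theoretical yield = 0.970028 mol × 142.05 g/mol = 137.79 g
Actual yield = 124 g
Percent yield = (124 / 137.79) × 100% = 90.0%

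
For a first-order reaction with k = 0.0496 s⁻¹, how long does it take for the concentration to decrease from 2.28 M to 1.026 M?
16.10 s

From ln[A] = ln[A]₀ - k·t: t = ln([A]₀/[A])/k = ln(2.28/1.026)/0.0496 = ln(2.2222)/0.0496 = 0.7985/0.0496 = 16.10 s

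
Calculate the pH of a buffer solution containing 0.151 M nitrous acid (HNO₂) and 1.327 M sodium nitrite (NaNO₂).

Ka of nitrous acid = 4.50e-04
pH = 4.29

pKa = -log(4.50e-04) = 3.35. pH = pKa + log([A⁻]/[HA]) = 3.35 + log(1.327/0.151)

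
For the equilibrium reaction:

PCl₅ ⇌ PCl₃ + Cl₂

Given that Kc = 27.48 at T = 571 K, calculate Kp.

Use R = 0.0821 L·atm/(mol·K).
K_p = 1.29e+03

Δn = (moles gaseous products) − (moles gaseous reactants) = 1
T = 571 K; RT = 0.0821 × 571 = 46.8791
Kp = Kc·(RT)^Δn = 27.48 × (46.8791)^1 = 27.48 × 46.8791 = 1.29e+03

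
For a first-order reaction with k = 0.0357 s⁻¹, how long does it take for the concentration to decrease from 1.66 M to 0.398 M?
40.00 s

From ln[A] = ln[A]₀ - k·t: t = ln([A]₀/[A])/k = ln(1.66/0.398)/0.0357 = ln(4.1709)/0.0357 = 1.4281/0.0357 = 40.00 s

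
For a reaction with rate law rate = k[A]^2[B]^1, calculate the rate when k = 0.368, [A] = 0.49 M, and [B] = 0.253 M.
0.02235 M/s

rate = k·[A]^2·[B]^1 = 0.368·(0.49)^2·(0.253)^1 = 0.368·0.2401·0.253 = 0.02235 M/s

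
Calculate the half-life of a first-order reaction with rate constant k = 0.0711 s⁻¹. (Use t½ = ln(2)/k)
9.75 s

t½ = ln(2)/k = 0.6931/0.0711 = 9.75 s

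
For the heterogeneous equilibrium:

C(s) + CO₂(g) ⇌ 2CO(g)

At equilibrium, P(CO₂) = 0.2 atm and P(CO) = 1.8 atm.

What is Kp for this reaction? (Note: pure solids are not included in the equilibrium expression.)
K_p = 16.200

Solid C is excluded.
Kp = P(CO)²/P(CO₂) = (1.8)²/0.2 = 3.24/0.2 = 16.200.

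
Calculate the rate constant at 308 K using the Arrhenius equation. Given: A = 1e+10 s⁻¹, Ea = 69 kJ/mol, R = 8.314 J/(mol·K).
1.98e-02 s⁻¹

k = A·exp(-Ea/(R·T)) = 1e+10·exp(-69000/(8.314·308)) = 1e+10·exp(-26.9456) = 1e+10·1.9845e-12 = 1.98e-02 s⁻¹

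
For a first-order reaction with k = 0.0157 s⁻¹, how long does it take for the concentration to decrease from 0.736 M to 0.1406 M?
105.43 s

From ln[A] = ln[A]₀ - k·t: t = ln([A]₀/[A])/k = ln(0.736/0.1406)/0.0157 = ln(5.2347)/0.0157 = 1.6553/0.0157 = 105.43 s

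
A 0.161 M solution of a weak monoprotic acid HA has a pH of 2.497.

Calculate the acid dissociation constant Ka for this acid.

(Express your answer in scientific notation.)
K_a = 6.42e-05

[H⁺] = 10^(−pH) = 10^(−2.497) = 3.184e-03 M. For HA ⇌ H⁺ + A⁻, Ka = x²/(C − x) = (3.184e-03)²/(0.161 − 3.184e-03) = 6.42e-05.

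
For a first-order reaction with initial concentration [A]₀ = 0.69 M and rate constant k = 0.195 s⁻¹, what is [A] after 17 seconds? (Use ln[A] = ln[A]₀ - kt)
0.0251 M

ln[A] = ln[A]₀ - k·t = ln(0.69) - (0.195)·(17) = -0.3711 - 3.3150 = -3.6861
[A] = e^(-3.6861) = 0.0251 M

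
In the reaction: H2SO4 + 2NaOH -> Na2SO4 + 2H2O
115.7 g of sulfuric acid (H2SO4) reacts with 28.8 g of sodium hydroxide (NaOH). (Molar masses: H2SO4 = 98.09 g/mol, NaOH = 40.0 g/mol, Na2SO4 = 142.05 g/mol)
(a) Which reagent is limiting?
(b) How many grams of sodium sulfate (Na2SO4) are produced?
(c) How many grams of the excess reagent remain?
(a) NaOH, (b) 51.14 g, (c) 80.39 g

Moles of H2SO4 = 115.7 g ÷ 98.09 g/mol = 1.17953 mol
Moles of NaOH = 28.8 g ÷ 40.0 g/mol = 0.72 mol
Moles ÷ coefficient: H2SO4: 1.17953/1 = 1.18, NaOH: 0.72/2 = 0.36
(a) NaOH has the smaller value, so NaOH is the limiting reagent.
(b) Moles of Na2SO4 = 0.72 mol NaOH × (1/2) = 0.36 mol; mass = 0.36 mol × 142.05 g/mol = 51.14 g
(c) H2SO4 consumed = 0.72 × (1/2) = 0.36 mol; remaining = 1.17953 − 0.36 = 0.819529 mol; mass = 0.819529 mol × 98.09 g/mol = 80.39 g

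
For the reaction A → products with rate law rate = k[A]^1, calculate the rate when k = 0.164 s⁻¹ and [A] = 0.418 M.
0.06855 M/s

rate = k·[A]^1 = 0.164·(0.418)^1 = 0.164·0.418 = 0.06855 M/s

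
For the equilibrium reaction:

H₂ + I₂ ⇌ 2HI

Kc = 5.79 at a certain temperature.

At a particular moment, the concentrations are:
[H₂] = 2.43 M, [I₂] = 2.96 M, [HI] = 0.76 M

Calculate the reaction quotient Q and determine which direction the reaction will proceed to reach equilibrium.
Q = 0.080, Q < K, reaction proceeds forward (toward products)

Q = ([HI]^2) / ([H₂] × [I₂])
  = ((0.76)^2) / ((2.43)·(2.96)) = 0.5776/7.1928 = 0.0803
Since Q = 0.0803 < Kc = 5.79, the reaction proceeds forward (toward products) to reach equilibrium.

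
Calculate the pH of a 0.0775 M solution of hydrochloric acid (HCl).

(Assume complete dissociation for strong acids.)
pH = 1.11

[H⁺] = 0.0775 M for strong acid. pH = -log[H⁺] = -log(0.0775)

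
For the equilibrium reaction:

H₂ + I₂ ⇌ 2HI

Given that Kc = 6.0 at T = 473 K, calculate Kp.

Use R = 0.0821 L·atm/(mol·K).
K_p = 6.0000

Δn = (moles gaseous products) − (moles gaseous reactants) = 0
T = 473 K; RT = 0.0821 × 473 = 38.8333
Kp = Kc·(RT)^Δn = 6.0 × (38.8333)^0 = 6.0 × 1 = 6.0000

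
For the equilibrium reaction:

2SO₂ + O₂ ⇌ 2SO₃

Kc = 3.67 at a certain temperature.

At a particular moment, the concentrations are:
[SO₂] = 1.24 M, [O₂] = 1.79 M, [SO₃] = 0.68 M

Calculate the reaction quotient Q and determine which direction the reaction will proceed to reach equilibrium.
Q = 0.168, Q < K, reaction proceeds forward (toward products)

Q = ([SO₃]^2) / ([SO₂]^2 × [O₂])
  = ((0.68)^2) / ((1.24)^2·(1.79)) = 0.4624/2.7523 = 0.168
Since Q = 0.168 < Kc = 3.67, the reaction proceeds forward (toward products) to reach equilibrium.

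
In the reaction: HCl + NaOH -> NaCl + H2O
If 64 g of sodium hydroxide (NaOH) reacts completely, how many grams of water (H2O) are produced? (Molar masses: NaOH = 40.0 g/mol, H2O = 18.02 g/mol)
Moles of NaOH = 64 g ÷ 40.0 g/mol = 1.6 mol
Mole ratio: 1 mol H2O / 1 mol NaOH
Moles of H2O = 1.6 × (1/1) = 1.6 mol
Mass of H2O = 1.6 mol × 18.02 g/mol = 28.83 g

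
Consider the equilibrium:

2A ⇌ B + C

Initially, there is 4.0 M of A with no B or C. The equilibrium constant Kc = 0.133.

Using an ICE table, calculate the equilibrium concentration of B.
[B] = 0.844 M

ICE: [A] = 4.0 − 2x, [B] = [C] = x.
Kc = x²/(4.0 − 2x)² = 0.133 ⇒ √Kc = x/(4.0 − 2x).
x = √0.133·4.0/(1 + 2√0.133) = 0.36469·4.0/1.7294 = 0.84352.
[B] = x = 0.844 M.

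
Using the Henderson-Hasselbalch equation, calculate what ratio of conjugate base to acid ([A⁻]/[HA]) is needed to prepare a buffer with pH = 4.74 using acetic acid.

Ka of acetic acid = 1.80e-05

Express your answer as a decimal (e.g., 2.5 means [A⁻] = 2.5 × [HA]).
[A⁻]/[HA] = 0.989

pKa = −log(1.80e-05) = 4.7447. pH = pKa + log([A⁻]/[HA]). 4.74 = 4.7447 + log(ratio). log(ratio) = 4.74 − 4.7447 = -0.0047. ratio = 10^(-0.0047) = 0.989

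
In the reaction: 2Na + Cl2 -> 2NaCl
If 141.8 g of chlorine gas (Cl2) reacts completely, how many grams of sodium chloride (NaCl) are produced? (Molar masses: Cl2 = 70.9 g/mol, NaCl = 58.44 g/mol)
Moles of Cl2 = 141.8 g ÷ 70.9 g/mol = 2 mol
Mole ratio: 2 mol NaCl / 1 mol Cl2
Moles of NaCl = 2 × (2/1) = 4 mol
Mass of NaCl = 4 mol × 58.44 g/mol = 233.8 g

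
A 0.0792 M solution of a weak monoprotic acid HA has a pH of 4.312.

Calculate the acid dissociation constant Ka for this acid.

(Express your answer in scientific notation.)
K_a = 3.00e-08

[H⁺] = 10^(−pH) = 10^(−4.312) = 4.875e-05 M. For HA ⇌ H⁺ + A⁻, Ka = x²/(C − x) = (4.875e-05)²/(0.0792 − 4.875e-05) = 3.00e-08.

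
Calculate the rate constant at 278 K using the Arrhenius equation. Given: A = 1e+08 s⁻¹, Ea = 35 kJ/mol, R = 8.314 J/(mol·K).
2.65e+01 s⁻¹

k = A·exp(-Ea/(R·T)) = 1e+08·exp(-35000/(8.314·278)) = 1e+08·exp(-15.1430) = 1e+08·2.6513e-07 = 2.65e+01 s⁻¹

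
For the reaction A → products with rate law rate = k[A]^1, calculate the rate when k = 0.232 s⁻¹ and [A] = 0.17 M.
0.03944 M/s

rate = k·[A]^1 = 0.232·(0.17)^1 = 0.232·0.17 = 0.03944 M/s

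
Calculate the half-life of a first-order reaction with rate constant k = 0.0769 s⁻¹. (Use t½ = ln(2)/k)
9.01 s

t½ = ln(2)/k = 0.6931/0.0769 = 9.01 s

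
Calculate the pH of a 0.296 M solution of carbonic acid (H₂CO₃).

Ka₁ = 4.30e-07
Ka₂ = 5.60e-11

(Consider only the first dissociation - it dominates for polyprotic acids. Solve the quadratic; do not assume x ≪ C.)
pH = 3.45

x² + Ka₁·x − Ka₁·C = 0 with Ka₁ = 4.30e-07, C = 0.296.
x = (−Ka₁ + √(Ka₁² + 4·Ka₁·C))/2 = 3.5655e-04 M, so pH = 3.45.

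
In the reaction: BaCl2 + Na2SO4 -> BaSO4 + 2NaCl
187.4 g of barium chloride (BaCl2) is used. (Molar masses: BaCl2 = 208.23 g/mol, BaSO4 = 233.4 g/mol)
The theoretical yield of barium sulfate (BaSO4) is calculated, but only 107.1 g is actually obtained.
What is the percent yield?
Moles of BaCl2 = 187.4 g ÷ 208.23 g/mol = 0.899966 mol
Mole ratio: 1 mol BaSO4 / 1 mol BaCl2
Moles of BaSO4 = 0.899966 × (1/1) = 0.899966 mol
Theoretical yield = 0.899966 mol × 233.4 g/mol = 210.05 g
Actual yield = 107.1 g
Percent yield = (107.1 / 210.05) × 100% = 51.0%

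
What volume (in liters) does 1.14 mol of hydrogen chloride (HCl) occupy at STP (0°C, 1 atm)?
At STP, 1 mol of gas occupies 22.4 L
Volume = 1.14 mol × 22.4 L/mol = 25.54 L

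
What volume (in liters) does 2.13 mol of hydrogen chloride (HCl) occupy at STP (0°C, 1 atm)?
At STP, 1 mol of gas occupies 22.4 L
Volume = 2.13 mol × 22.4 L/mol = 47.71 L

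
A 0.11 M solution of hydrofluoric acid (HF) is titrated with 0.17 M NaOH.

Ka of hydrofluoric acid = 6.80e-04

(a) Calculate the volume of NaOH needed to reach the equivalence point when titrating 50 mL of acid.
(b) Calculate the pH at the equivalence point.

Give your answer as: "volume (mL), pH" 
V = 32.4 mL, pH = 8.00

(a) At equivalence: moles acid = moles base.
moles acid = 0.11 × 0.05 = 0.0055 mol; V_NaOH = 0.0055/0.17 = 0.03235 L = 32.4 mL.
(b) At equivalence, all acid → conjugate base A⁻ at [A⁻] = 0.0055/0.08235 = 0.06679 M.
Kb = Kw/Ka = 1.0e-14/6.80e-04 = 1.471e-11; [OH⁻] = √(Kb·[A⁻]) = 9.910e-07; pOH = 6.00; pH = 14 − pOH = 8.00.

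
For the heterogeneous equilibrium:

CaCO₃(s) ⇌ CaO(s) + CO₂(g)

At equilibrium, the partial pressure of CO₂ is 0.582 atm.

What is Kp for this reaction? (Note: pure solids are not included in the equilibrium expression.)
K_p = 0.582

Solids (CaCO₃, CaO) have activity 1 and are excluded.
Kp = P(CO₂) = 0.582.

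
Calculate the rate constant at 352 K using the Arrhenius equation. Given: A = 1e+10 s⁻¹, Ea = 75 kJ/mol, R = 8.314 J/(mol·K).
7.41e-02 s⁻¹

k = A·exp(-Ea/(R·T)) = 1e+10·exp(-75000/(8.314·352)) = 1e+10·exp(-25.6276) = 1e+10·7.4141e-12 = 7.41e-02 s⁻¹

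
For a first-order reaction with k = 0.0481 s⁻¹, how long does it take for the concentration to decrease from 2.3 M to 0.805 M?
21.83 s

From ln[A] = ln[A]₀ - k·t: t = ln([A]₀/[A])/k = ln(2.3/0.805)/0.0481 = ln(2.8571)/0.0481 = 1.0498/0.0481 = 21.83 s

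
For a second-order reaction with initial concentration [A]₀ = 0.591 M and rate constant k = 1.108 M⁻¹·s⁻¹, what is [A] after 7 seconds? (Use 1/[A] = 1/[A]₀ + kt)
0.1058 M

1/[A] = 1/[A]₀ + k·t = 1/0.591 + (1.108)·(7) = 1.6920 + 7.7560 = 9.4480
[A] = 1/9.4480 = 0.1058 M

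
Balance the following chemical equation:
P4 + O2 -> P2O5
Balanced equation:
P4 + 5O2 -> 2P2O5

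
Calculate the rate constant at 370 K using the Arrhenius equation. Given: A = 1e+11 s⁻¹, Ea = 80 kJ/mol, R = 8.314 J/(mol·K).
5.08e-01 s⁻¹

k = A·exp(-Ea/(R·T)) = 1e+11·exp(-80000/(8.314·370)) = 1e+11·exp(-26.0063) = 1e+11·5.0771e-12 = 5.08e-01 s⁻¹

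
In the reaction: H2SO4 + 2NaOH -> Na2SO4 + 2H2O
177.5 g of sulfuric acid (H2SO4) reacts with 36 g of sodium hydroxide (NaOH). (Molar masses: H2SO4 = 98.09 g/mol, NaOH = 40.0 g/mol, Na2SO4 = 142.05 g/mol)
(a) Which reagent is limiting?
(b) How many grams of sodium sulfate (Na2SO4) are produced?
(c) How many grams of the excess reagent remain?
(a) NaOH, (b) 63.92 g, (c) 133.4 g

Moles of H2SO4 = 177.5 g ÷ 98.09 g/mol = 1.80956 mol
Moles of NaOH = 36 g ÷ 40.0 g/mol = 0.9 mol
Moles ÷ coefficient: H2SO4: 1.80956/1 = 1.81, NaOH: 0.9/2 = 0.45
(a) NaOH has the smaller value, so NaOH is the limiting reagent.
(b) Moles of Na2SO4 = 0.9 mol NaOH × (1/2) = 0.45 mol; mass = 0.45 mol × 142.05 g/mol = 63.92 g
(c) H2SO4 consumed = 0.9 × (1/2) = 0.45 mol; remaining = 1.80956 − 0.45 = 1.35956 mol; mass = 1.35956 mol × 98.09 g/mol = 133.4 g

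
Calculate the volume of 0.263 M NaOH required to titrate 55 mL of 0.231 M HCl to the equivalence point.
V_{base} = 48.3 mL

At equivalence: moles acid = moles base.
moles HCl = 0.231 M × 0.055 L = 0.012705 mol
V_NaOH = 0.012705 mol ÷ 0.263 M = 0.04831 L = 48.3 mL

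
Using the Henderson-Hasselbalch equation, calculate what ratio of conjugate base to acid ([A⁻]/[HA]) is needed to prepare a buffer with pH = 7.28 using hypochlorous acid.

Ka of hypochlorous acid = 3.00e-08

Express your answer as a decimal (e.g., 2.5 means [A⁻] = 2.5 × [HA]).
[A⁻]/[HA] = 0.572

pKa = −log(3.00e-08) = 7.5229. pH = pKa + log([A⁻]/[HA]). 7.28 = 7.5229 + log(ratio). log(ratio) = 7.28 − 7.5229 = -0.2429. ratio = 10^(-0.2429) = 0.572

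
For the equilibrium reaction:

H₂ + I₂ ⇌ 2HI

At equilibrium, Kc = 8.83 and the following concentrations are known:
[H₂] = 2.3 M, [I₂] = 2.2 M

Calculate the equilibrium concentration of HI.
[HI] = 6.6843 M

Kc = ([HI]^2) / ([H₂] × [I₂]) = 8.83
[HI]^2 = Kc · (reactant terms)/(other product terms) = 8.83 · 5.06 / 1 = 44.68
[HI] = (44.68)^(1/2) = 6.6843 M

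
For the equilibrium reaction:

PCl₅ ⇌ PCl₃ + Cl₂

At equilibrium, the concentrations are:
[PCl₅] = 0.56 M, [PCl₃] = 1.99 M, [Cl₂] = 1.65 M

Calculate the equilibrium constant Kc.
K_c = 5.8634

Kc = ([PCl₃] × [Cl₂]) / ([PCl₅])
   = ((1.99)·(1.65)) / ((0.56))
   = 3.2835 / 0.56 = 5.8634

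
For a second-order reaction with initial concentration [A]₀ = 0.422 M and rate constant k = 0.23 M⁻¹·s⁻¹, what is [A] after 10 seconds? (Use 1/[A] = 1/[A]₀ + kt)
0.2141 M

1/[A] = 1/[A]₀ + k·t = 1/0.422 + (0.23)·(10) = 2.3697 + 2.3000 = 4.6697
[A] = 1/4.6697 = 0.2141 M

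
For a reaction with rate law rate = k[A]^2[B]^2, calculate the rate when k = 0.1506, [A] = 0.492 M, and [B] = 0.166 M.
0.001005 M/s

rate = k·[A]^2·[B]^2 = 0.1506·(0.492)^2·(0.166)^2 = 0.1506·0.242064·0.027556 = 0.001005 M/s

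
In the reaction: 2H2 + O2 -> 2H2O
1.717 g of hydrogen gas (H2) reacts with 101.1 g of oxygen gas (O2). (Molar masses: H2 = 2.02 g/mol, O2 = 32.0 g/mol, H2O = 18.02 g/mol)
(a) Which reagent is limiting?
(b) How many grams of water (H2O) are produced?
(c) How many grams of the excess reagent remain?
(a) H2, (b) 15.32 g, (c) 87.5 g

Moles of H2 = 1.717 g ÷ 2.02 g/mol = 0.85 mol
Moles of O2 = 101.1 g ÷ 32.0 g/mol = 3.15937 mol
Moles ÷ coefficient: H2: 0.85/2 = 0.425, O2: 3.15937/1 = 3.159
(a) H2 has the smaller value, so H2 is the limiting reagent.
(b) Moles of H2O = 0.85 mol H2 × (2/2) = 0.85 mol; mass = 0.85 mol × 18.02 g/mol = 15.32 g
(c) O2 consumed = 0.85 × (1/2) = 0.425 mol; remaining = 3.15937 − 0.425 = 2.73438 mol; mass = 2.73438 mol × 32.0 g/mol = 87.5 g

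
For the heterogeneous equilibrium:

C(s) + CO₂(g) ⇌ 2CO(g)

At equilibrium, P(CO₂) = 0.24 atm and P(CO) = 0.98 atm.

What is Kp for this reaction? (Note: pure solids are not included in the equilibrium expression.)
K_p = 4.002

Solid C is excluded.
Kp = P(CO)²/P(CO₂) = (0.98)²/0.24 = 0.9604/0.24 = 4.002.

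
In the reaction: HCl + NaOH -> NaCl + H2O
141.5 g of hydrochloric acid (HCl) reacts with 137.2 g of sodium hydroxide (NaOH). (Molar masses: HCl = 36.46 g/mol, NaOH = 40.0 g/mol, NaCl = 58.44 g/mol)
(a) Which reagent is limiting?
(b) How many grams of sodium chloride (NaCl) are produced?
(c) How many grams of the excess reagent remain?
(a) NaOH, (b) 200.4 g, (c) 16.44 g

Moles of HCl = 141.5 g ÷ 36.46 g/mol = 3.88097 mol
Moles of NaOH = 137.2 g ÷ 40.0 g/mol = 3.43 mol
Moles ÷ coefficient: HCl: 3.88097/1 = 3.881, NaOH: 3.43/1 = 3.43
(a) NaOH has the smaller value, so NaOH is the limiting reagent.
(b) Moles of NaCl = 3.43 mol NaOH × (1/1) = 3.43 mol; mass = 3.43 mol × 58.44 g/mol = 200.4 g
(c) HCl consumed = 3.43 × (1/1) = 3.43 mol; remaining = 3.88097 − 3.43 = 0.450965 mol; mass = 0.450965 mol × 36.46 g/mol = 16.44 g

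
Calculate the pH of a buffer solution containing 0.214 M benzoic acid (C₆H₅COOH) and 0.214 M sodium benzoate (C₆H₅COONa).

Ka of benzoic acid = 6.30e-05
pH = 4.20

pKa = -log(6.30e-05) = 4.20. pH = pKa + log([A⁻]/[HA]) = 4.20 + log(0.214/0.214)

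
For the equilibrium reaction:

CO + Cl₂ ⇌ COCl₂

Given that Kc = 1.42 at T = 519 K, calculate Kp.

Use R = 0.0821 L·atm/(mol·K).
K_p = 0.0333

Δn = (moles gaseous products) − (moles gaseous reactants) = -1
T = 519 K; RT = 0.0821 × 519 = 42.6099
Kp = Kc·(RT)^Δn = 1.42 × (42.6099)^-1 = 1.42 × 0.0234687 = 0.0333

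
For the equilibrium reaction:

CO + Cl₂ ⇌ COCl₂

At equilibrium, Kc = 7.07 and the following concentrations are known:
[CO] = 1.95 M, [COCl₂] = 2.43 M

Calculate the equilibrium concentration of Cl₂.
[Cl₂] = 0.1763 M

Kc = ([COCl₂]) / ([CO] × [Cl₂]) = 7.07
[Cl₂]^1 = (product terms)/(Kc · other reactant terms) = 2.43 / (7.07 · 1.95) = 0.17626
[Cl₂] = 0.1763 M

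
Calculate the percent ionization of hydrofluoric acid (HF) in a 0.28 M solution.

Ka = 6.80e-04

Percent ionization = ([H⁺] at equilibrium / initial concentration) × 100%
Percent ionization = 4.81%

Let x = [H⁺]. Ka = x²/(C - x) ⇒ x² + (6.80e-04)x - (6.80e-04)(0.28) = 0. x = 1.3463e-02. Percent = (1.3463e-02/0.28) × 100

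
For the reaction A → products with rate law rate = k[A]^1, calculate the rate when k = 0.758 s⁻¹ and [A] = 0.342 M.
0.2592 M/s

rate = k·[A]^1 = 0.758·(0.342)^1 = 0.758·0.342 = 0.2592 M/s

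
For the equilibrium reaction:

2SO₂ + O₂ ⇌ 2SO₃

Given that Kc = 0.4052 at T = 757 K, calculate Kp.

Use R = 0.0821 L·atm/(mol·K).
K_p = 0.0065

Δn = (moles gaseous products) − (moles gaseous reactants) = -1
T = 757 K; RT = 0.0821 × 757 = 62.1497
Kp = Kc·(RT)^Δn = 0.4052 × (62.1497)^-1 = 0.4052 × 0.0160902 = 0.0065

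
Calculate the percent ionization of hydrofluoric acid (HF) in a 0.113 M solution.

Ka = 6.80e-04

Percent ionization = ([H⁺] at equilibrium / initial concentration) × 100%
Percent ionization = 7.46%

Let x = [H⁺]. Ka = x²/(C - x) ⇒ x² + (6.80e-04)x - (6.80e-04)(0.113) = 0. x = 8.4324e-03. Percent = (8.4324e-03/0.113) × 100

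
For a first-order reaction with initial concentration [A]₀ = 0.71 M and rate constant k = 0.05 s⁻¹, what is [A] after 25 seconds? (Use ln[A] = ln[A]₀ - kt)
0.2034 M

ln[A] = ln[A]₀ - k·t = ln(0.71) - (0.05)·(25) = -0.3425 - 1.2500 = -1.5925
[A] = e^(-1.5925) = 0.2034 M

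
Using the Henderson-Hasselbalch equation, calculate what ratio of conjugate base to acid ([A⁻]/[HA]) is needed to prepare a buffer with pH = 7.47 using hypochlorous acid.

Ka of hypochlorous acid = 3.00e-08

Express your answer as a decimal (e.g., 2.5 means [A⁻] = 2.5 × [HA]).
[A⁻]/[HA] = 0.885

pKa = −log(3.00e-08) = 7.5229. pH = pKa + log([A⁻]/[HA]). 7.47 = 7.5229 + log(ratio). log(ratio) = 7.47 − 7.5229 = -0.0529. ratio = 10^(-0.0529) = 0.885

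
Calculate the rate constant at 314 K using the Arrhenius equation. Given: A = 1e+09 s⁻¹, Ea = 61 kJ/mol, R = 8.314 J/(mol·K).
7.11e-02 s⁻¹

k = A·exp(-Ea/(R·T)) = 1e+09·exp(-61000/(8.314·314)) = 1e+09·exp(-23.3663) = 1e+09·7.1144e-11 = 7.11e-02 s⁻¹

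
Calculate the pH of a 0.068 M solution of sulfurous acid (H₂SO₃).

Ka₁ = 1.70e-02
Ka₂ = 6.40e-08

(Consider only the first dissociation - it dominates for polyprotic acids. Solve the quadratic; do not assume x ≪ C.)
pH = 1.58

x² + Ka₁·x − Ka₁·C = 0 with Ka₁ = 1.70e-02, C = 0.068.
x = (−Ka₁ + √(Ka₁² + 4·Ka₁·C))/2 = 2.6546e-02 M, so pH = 1.58.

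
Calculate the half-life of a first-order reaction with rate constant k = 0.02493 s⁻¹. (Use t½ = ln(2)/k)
27.80 s

t½ = ln(2)/k = 0.6931/0.02493 = 27.80 s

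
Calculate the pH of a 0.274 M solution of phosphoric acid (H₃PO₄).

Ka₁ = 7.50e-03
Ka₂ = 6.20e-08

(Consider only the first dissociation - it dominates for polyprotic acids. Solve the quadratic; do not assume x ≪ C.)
pH = 1.38

x² + Ka₁·x − Ka₁·C = 0 with Ka₁ = 7.50e-03, C = 0.274.
x = (−Ka₁ + √(Ka₁² + 4·Ka₁·C))/2 = 4.1737e-02 M, so pH = 1.38.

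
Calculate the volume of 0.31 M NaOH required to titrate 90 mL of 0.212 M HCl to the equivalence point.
V_{base} = 61.5 mL

At equivalence: moles acid = moles base.
moles HCl = 0.212 M × 0.09 L = 0.01908 mol
V_NaOH = 0.01908 mol ÷ 0.31 M = 0.06155 L = 61.5 mL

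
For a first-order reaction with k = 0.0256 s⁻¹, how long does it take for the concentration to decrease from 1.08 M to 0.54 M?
27.08 s

From ln[A] = ln[A]₀ - k·t: t = ln([A]₀/[A])/k = ln(1.08/0.54)/0.0256 = ln(2.0000)/0.0256 = 0.6931/0.0256 = 27.08 s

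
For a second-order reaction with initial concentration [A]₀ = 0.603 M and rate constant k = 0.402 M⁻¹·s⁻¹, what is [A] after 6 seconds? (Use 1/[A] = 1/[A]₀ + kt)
0.2457 M

1/[A] = 1/[A]₀ + k·t = 1/0.603 + (0.402)·(6) = 1.6584 + 2.4120 = 4.0704
[A] = 1/4.0704 = 0.2457 M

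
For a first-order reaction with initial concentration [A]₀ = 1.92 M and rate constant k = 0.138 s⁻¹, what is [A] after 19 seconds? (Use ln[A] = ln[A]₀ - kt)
0.1395 M

ln[A] = ln[A]₀ - k·t = ln(1.92) - (0.138)·(19) = 0.6523 - 2.6220 = -1.9697
[A] = e^(-1.9697) = 0.1395 M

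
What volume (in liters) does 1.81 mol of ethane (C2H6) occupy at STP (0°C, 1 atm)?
At STP, 1 mol of gas occupies 22.4 L
Volume = 1.81 mol × 22.4 L/mol = 40.54 L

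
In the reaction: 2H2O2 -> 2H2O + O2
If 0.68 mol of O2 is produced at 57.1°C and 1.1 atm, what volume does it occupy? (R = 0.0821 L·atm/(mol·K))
T = 57.1°C + 273.15 = 330.25 K
V = nRT/P = (0.68 × 0.0821 × 330.25) / 1.1
V = 16.76 L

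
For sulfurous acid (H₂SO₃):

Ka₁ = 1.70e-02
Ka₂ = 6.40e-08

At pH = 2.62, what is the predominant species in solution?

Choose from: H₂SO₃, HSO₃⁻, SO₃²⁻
HSO₃⁻

pKa1 = 1.77, pKa2 = 7.19. Each pKa is the crossover between adjacent species; pH = 2.62 lies in the region where HSO₃⁻ predominates.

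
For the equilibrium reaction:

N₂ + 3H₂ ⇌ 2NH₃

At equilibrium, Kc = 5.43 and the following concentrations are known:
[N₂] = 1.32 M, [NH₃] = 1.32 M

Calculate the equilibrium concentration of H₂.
[H₂] = 0.6241 M

Kc = ([NH₃]^2) / ([N₂] × [H₂]^3) = 5.43
[H₂]^3 = (product terms)/(Kc · other reactant terms) = 1.7424 / (5.43 · 1.32) = 0.24309
[H₂] = (0.24309)^(1/3) = 0.6241 M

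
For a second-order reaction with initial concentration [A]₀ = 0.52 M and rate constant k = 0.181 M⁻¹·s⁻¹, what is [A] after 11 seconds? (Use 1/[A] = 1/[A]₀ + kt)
0.2555 M

1/[A] = 1/[A]₀ + k·t = 1/0.52 + (0.181)·(11) = 1.9231 + 1.9910 = 3.9141
[A] = 1/3.9141 = 0.2555 M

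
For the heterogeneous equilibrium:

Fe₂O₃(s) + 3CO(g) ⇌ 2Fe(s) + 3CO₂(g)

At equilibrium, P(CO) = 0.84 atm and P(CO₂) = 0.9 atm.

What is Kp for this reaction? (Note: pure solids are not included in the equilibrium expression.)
K_p = 1.230

Solids (Fe₂O₃, Fe) are excluded.
Kp = P(CO₂)³/P(CO)³ = (0.9)³/(0.84)³ = 0.729/0.5927 = 1.230.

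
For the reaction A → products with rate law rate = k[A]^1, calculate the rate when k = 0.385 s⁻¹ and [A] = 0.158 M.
0.06083 M/s

rate = k·[A]^1 = 0.385·(0.158)^1 = 0.385·0.158 = 0.06083 M/s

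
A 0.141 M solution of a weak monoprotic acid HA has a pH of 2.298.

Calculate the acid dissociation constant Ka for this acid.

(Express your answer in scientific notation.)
K_a = 1.86e-04

[H⁺] = 10^(−pH) = 10^(−2.298) = 5.035e-03 M. For HA ⇌ H⁺ + A⁻, Ka = x²/(C − x) = (5.035e-03)²/(0.141 − 5.035e-03) = 1.86e-04.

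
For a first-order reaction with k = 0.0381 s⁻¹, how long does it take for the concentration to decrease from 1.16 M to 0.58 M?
18.19 s

From ln[A] = ln[A]₀ - k·t: t = ln([A]₀/[A])/k = ln(1.16/0.58)/0.0381 = ln(2.0000)/0.0381 = 0.6931/0.0381 = 18.19 s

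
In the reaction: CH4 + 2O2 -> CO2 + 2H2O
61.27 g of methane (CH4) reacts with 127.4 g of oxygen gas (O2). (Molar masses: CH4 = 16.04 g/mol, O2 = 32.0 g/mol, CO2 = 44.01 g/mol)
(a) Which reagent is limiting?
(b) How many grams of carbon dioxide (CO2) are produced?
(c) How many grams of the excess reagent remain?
(a) O2, (b) 87.61 g, (c) 29.34 g

Moles of CH4 = 61.27 g ÷ 16.04 g/mol = 3.81983 mol
Moles of O2 = 127.4 g ÷ 32.0 g/mol = 3.98125 mol
Moles ÷ coefficient: CH4: 3.81983/1 = 3.82, O2: 3.98125/2 = 1.991
(a) O2 has the smaller value, so O2 is the limiting reagent.
(b) Moles of CO2 = 3.98125 mol O2 × (1/2) = 1.99063 mol; mass = 1.99063 mol × 44.01 g/mol = 87.61 g
(c) CH4 consumed = 3.98125 × (1/2) = 1.99063 mol; remaining = 3.81983 − 1.99063 = 1.8292 mol; mass = 1.8292 mol × 16.04 g/mol = 29.34 g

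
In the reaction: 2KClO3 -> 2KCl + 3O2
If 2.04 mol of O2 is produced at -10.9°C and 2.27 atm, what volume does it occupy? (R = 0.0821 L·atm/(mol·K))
T = -10.9°C + 273.15 = 262.25 K
V = nRT/P = (2.04 × 0.0821 × 262.25) / 2.27
V = 19.35 L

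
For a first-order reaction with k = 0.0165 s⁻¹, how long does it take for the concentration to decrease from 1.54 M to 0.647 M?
52.56 s

From ln[A] = ln[A]₀ - k·t: t = ln([A]₀/[A])/k = ln(1.54/0.647)/0.0165 = ln(2.3802)/0.0165 = 0.8672/0.0165 = 52.56 s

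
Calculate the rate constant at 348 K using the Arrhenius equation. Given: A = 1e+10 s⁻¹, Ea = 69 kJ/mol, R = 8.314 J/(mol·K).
4.39e-01 s⁻¹

k = A·exp(-Ea/(R·T)) = 1e+10·exp(-69000/(8.314·348)) = 1e+10·exp(-23.8484) = 1e+10·4.3930e-11 = 4.39e-01 s⁻¹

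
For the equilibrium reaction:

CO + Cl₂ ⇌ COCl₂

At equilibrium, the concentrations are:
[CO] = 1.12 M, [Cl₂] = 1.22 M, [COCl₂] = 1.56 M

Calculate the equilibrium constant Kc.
K_c = 1.1417

Kc = ([COCl₂]) / ([CO] × [Cl₂])
   = ((1.56)) / ((1.12)·(1.22))
   = 1.56 / 1.3664 = 1.1417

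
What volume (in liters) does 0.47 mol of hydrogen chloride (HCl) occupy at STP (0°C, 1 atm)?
At STP, 1 mol of gas occupies 22.4 L
Volume = 0.47 mol × 22.4 L/mol = 10.53 L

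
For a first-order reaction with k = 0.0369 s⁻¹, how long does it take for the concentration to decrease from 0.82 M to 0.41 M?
18.78 s

From ln[A] = ln[A]₀ - k·t: t = ln([A]₀/[A])/k = ln(0.82/0.41)/0.0369 = ln(2.0000)/0.0369 = 0.6931/0.0369 = 18.78 s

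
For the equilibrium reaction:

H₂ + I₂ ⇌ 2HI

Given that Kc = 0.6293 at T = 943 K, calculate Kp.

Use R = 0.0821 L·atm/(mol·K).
K_p = 0.6293

Δn = (moles gaseous products) − (moles gaseous reactants) = 0
T = 943 K; RT = 0.0821 × 943 = 77.4203
Kp = Kc·(RT)^Δn = 0.6293 × (77.4203)^0 = 0.6293 × 1 = 0.6293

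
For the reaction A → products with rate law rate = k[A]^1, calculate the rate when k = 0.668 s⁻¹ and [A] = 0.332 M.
0.2218 M/s

rate = k·[A]^1 = 0.668·(0.332)^1 = 0.668·0.332 = 0.2218 M/s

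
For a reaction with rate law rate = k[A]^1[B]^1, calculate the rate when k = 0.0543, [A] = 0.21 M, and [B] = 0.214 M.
0.00244 M/s

rate = k·[A]^1·[B]^1 = 0.0543·(0.21)^1·(0.214)^1 = 0.0543·0.21·0.214 = 0.00244 M/s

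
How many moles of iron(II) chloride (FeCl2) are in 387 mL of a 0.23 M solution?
Moles = Molarity × Volume (L)
Moles = 0.23 M × 0.387 L = 0.08901 mol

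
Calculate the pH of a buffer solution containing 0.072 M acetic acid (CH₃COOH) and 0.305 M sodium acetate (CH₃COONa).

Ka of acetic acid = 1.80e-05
pH = 5.37

pKa = -log(1.80e-05) = 4.74. pH = pKa + log([A⁻]/[HA]) = 4.74 + log(0.305/0.072)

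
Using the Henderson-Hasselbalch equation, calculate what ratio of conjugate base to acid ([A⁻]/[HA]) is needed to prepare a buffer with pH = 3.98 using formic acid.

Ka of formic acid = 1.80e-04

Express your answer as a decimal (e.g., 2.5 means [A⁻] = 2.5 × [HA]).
[A⁻]/[HA] = 1.719

pKa = −log(1.80e-04) = 3.7447. pH = pKa + log([A⁻]/[HA]). 3.98 = 3.7447 + log(ratio). log(ratio) = 3.98 − 3.7447 = 0.2353. ratio = 10^(0.2353) = 1.719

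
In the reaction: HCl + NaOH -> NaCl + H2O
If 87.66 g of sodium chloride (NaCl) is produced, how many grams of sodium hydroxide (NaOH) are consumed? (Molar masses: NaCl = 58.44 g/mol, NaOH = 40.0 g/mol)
Moles of NaCl = 87.66 g ÷ 58.44 g/mol = 1.5 mol
Mole ratio: 1 mol NaOH / 1 mol NaCl
Moles of NaOH = 1.5 × (1/1) = 1.5 mol
Mass of NaOH = 1.5 mol × 40.0 g/mol = 60 g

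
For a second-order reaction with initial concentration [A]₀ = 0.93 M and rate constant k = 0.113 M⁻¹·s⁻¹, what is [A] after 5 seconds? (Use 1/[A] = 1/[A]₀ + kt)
0.6097 M

1/[A] = 1/[A]₀ + k·t = 1/0.93 + (0.113)·(5) = 1.0753 + 0.5650 = 1.6403
[A] = 1/1.6403 = 0.6097 M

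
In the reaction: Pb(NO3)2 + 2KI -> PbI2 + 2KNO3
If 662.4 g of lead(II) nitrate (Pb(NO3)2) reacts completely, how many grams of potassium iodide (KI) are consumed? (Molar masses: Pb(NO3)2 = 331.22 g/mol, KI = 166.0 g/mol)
Moles of Pb(NO3)2 = 662.4 g ÷ 331.22 g/mol = 1.99988 mol
Mole ratio: 2 mol KI / 1 mol Pb(NO3)2
Moles of KI = 1.99988 × (2/1) = 3.99976 mol
Mass of KI = 3.99976 mol × 166.0 g/mol = 664 g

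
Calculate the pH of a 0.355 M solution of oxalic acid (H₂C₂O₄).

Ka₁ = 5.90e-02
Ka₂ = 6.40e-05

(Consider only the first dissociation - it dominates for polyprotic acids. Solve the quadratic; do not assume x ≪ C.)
pH = 0.93

x² + Ka₁·x − Ka₁·C = 0 with Ka₁ = 5.90e-02, C = 0.355.
x = (−Ka₁ + √(Ka₁² + 4·Ka₁·C))/2 = 1.1820e-01 M, so pH = 0.93.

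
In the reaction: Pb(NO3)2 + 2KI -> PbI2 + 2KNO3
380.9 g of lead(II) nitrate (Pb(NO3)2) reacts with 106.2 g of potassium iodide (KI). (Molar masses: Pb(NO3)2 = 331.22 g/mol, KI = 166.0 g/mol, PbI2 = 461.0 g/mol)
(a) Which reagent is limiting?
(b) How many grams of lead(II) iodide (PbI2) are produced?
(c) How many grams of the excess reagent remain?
(a) KI, (b) 147.5 g, (c) 274.9 g

Moles of Pb(NO3)2 = 380.9 g ÷ 331.22 g/mol = 1.14999 mol
Moles of KI = 106.2 g ÷ 166.0 g/mol = 0.639759 mol
Moles ÷ coefficient: Pb(NO3)2: 1.14999/1 = 1.15, KI: 0.639759/2 = 0.3199
(a) KI has the smaller value, so KI is the limiting reagent.
(b) Moles of PbI2 = 0.639759 mol KI × (1/2) = 0.31988 mol; mass = 0.31988 mol × 461.0 g/mol = 147.5 g
(c) Pb(NO3)2 consumed = 0.639759 × (1/2) = 0.31988 mol; remaining = 1.14999 − 0.31988 = 0.830111 mol; mass = 0.830111 mol × 331.22 g/mol = 274.9 g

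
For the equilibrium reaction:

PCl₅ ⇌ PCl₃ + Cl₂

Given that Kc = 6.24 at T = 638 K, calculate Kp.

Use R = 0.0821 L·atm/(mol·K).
K_p = 326.8500

Δn = (moles gaseous products) − (moles gaseous reactants) = 1
T = 638 K; RT = 0.0821 × 638 = 52.3798
Kp = Kc·(RT)^Δn = 6.24 × (52.3798)^1 = 6.24 × 52.3798 = 326.8500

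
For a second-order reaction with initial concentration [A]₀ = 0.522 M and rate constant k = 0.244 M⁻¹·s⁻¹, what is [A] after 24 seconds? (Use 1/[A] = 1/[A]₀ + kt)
0.1287 M

1/[A] = 1/[A]₀ + k·t = 1/0.522 + (0.244)·(24) = 1.9157 + 5.8560 = 7.7717
[A] = 1/7.7717 = 0.1287 M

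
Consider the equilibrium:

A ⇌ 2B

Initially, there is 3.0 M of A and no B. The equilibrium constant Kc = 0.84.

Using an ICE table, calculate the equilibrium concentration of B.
[B] = 1.391 M

ICE: [A] = 3.0 − x, [B] = 2x.
Kc = (2x)²/(3.0 − x) = 0.84 ⇒ 4x² + 0.84x − 2.52 = 0.
x = (−0.84 + √(0.84² + 4·4·2.52))/(2·4) = (−0.84 + √41.026)/8 = 0.69564.
[B] = 2x = 1.391 M.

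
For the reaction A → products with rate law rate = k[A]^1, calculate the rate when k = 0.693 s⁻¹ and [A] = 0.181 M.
0.1254 M/s

rate = k·[A]^1 = 0.693·(0.181)^1 = 0.693·0.181 = 0.1254 M/s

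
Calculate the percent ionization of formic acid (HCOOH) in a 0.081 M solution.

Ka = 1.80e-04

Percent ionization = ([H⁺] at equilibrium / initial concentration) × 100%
Percent ionization = 4.6%

Let x = [H⁺]. Ka = x²/(C - x) ⇒ x² + (1.80e-04)x - (1.80e-04)(0.081) = 0. x = 3.7294e-03. Percent = (3.7294e-03/0.081) × 100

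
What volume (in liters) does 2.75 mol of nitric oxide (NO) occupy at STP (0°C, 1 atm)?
At STP, 1 mol of gas occupies 22.4 L
Volume = 2.75 mol × 22.4 L/mol = 61.60 L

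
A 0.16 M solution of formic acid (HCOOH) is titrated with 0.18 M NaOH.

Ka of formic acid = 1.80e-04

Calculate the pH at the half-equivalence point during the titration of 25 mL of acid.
pH = pKa = 3.74

At the half-equivalence point, [HA] = [A⁻], so by Henderson–Hasselbalch pH = pKa + log(1) = pKa.
pKa = −log(1.80e-04) = 3.74.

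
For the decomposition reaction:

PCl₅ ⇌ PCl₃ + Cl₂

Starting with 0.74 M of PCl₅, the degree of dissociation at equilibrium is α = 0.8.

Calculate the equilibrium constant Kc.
K_c = 2.3680

x = α·[A]₀ = 0.8 × 0.74 = 0.592 M dissociated.
At eq: [PCl₅] = 0.74 − 0.592 = 0.148 M; [PCl₃] = [Cl₂] = x = 0.592 M.
Kc = [PCl₃][Cl₂]/[PCl₅] = (0.592)²/0.148 = 2.368.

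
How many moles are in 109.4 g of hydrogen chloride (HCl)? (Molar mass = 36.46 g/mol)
Moles = 109.4 g ÷ 36.46 g/mol = 3.001 mol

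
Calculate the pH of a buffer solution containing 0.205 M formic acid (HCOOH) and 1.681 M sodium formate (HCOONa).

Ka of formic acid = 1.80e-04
pH = 4.66

pKa = -log(1.80e-04) = 3.74. pH = pKa + log([A⁻]/[HA]) = 3.74 + log(1.681/0.205)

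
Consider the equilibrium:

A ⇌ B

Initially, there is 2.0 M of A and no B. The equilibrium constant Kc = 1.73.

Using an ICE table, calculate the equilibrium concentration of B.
[B] = 1.267 M

ICE: [A] = 2.0 − x, [B] = x.
Kc = x/(2.0 − x) = 1.73 ⇒ x = 1.73·2.0/(1 + 1.73) = 3.46/2.73 = 1.267.
[B] = x = 1.267 M.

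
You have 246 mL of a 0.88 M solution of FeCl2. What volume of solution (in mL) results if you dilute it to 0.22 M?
Using M₁V₁ = M₂V₂:
0.88 × 246 = 0.22 × V₂
V₂ = (0.88 × 246) / 0.22 = 984 mL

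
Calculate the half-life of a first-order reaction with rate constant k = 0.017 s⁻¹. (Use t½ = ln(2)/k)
40.77 s

t½ = ln(2)/k = 0.6931/0.017 = 40.77 s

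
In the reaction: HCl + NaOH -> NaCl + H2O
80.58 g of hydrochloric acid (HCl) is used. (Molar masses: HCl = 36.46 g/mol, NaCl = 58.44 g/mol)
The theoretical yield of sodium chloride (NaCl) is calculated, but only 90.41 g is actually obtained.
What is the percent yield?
Moles of HCl = 80.58 g ÷ 36.46 g/mol = 2.21009 mol
Mole ratio: 1 mol NaCl / 1 mol HCl
Moles of NaCl = 2.21009 × (1/1) = 2.21009 mol
Theoretical yield = 2.21009 mol × 58.44 g/mol = 129.16 g
Actual yield = 90.41 g
Percent yield = (90.41 / 129.16) × 100% = 70.0%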